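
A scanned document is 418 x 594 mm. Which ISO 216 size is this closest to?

A2 (420 × 594 mm)

Aspect ratio 594/418 ≈ 1.421 — close to the ISO √2 ≈ 1.414.
In the A-series (A0 area = 1 m²): A2 = 420 × 594 mm.
Off by 2 mm total — nearest standard size.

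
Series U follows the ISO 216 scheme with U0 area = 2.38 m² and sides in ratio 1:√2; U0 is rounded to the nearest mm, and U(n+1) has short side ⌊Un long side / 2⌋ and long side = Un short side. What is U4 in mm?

Let U0's short side be w mm. w · w√2 = 2.38 m² = 2,380,000 mm², so w ≈ 1297.3 mm and w√2 ≈ 1834.6 mm → U0 = 1297 × 1835 mm.
U1: ⌊1835/2⌋ × 1297 = 917 × 1297 mm
U2: ⌊1297/2⌋ × 917 = 648 × 917 mm
U3: ⌊917/2⌋ × 648 = 458 × 648 mm
U4: ⌊648/2⌋ × 458 = 324 × 458 mm

324 × 458 mm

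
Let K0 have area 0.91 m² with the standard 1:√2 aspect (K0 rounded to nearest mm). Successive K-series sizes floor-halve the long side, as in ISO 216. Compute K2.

401 × 567 mm

Let K0's short side be w mm. w · w√2 = 0.91 m² = 910,000 mm², so w ≈ 802.2 mm and w√2 ≈ 1134.4 mm → K0 = 802 × 1134 mm.
K1: ⌊1134/2⌋ × 802 = 567 × 802 mm
K2: ⌊802/2⌋ × 567 = 401 × 567 mm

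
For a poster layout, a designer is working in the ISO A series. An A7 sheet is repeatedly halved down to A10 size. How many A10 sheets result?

A7 = 74 × 105 mm; A10 = 26 × 37 mm.
Each halving step doubles the count; 3 steps from A7 to A10.
2^3 = 8.

8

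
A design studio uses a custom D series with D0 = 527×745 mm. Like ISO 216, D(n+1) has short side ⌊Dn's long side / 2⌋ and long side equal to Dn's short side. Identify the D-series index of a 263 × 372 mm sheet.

D2

D0: 527 × 745 mm
D1: 372 × 527 mm
D2: 263 × 372 mm
D3: 186 × 263 mm
→ matches D2.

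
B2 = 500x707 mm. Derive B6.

B3: ⌊707/2⌋ × 500 = 353 × 500 mm
B4: ⌊500/2⌋ × 353 = 250 × 353 mm
B5: ⌊353/2⌋ × 250 = 176 × 250 mm
B6: ⌊250/2⌋ × 176 = 125 × 176 mm

125 × 176 mm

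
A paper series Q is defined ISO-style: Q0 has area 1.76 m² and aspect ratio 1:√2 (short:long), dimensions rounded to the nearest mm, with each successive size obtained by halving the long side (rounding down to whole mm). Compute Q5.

197 × 279 mm

Let Q0's short side be w mm. w · w√2 = 1.76 m² = 1,760,000 mm², so w ≈ 1115.6 mm and w√2 ≈ 1577.7 mm → Q0 = 1116 × 1578 mm.
Q1: ⌊1578/2⌋ × 1116 = 789 × 1116 mm
Q2: ⌊1116/2⌋ × 789 = 558 × 789 mm
Q3: ⌊789/2⌋ × 558 = 394 × 558 mm
Q4: ⌊558/2⌋ × 394 = 279 × 394 mm
Q5: ⌊394/2⌋ × 279 = 197 × 279 mm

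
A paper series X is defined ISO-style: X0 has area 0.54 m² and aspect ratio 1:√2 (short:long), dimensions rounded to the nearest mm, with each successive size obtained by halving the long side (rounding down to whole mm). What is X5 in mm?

109 × 154 mm

Let X0's short side be w mm. w · w√2 = 0.54 m² = 540,000 mm², so w ≈ 617.9 mm and w√2 ≈ 873.9 mm → X0 = 618 × 874 mm.
X1: ⌊874/2⌋ × 618 = 437 × 618 mm
X2: ⌊618/2⌋ × 437 = 309 × 437 mm
X3: ⌊437/2⌋ × 309 = 218 × 309 mm
X4: ⌊309/2⌋ × 218 = 154 × 218 mm
X5: ⌊218/2⌋ × 154 = 109 × 154 mm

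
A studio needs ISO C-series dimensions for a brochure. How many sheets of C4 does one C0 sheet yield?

16

Each ISO step halves the sheet: 1 × C0 → 2 × C1 → 4 × C2 → 8 × C3 → …
From C0 to C4 is 4 halving steps: 2^4 = 16.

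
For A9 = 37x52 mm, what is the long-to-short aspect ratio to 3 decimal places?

1.405

52 / 37 = 1.405
ISO 216 targets √2 ≈ 1.414; the -0.009 deviation is from mm rounding.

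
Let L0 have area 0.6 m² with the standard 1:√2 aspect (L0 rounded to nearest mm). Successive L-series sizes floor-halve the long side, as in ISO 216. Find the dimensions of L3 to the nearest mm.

230 × 325 mm

Let L0's short side be w mm. w · w√2 = 0.6 m² = 600,000 mm², so w ≈ 651.4 mm and w√2 ≈ 921.2 mm → L0 = 651 × 921 mm.
L1: ⌊921/2⌋ × 651 = 460 × 651 mm
L2: ⌊651/2⌋ × 460 = 325 × 460 mm
L3: ⌊460/2⌋ × 325 = 230 × 325 mm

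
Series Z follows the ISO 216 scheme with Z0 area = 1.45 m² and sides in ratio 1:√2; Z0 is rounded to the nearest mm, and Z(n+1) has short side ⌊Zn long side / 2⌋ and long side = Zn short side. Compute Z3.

358 × 506 mm

Let Z0's short side be w mm. w · w√2 = 1.45 m² = 1,450,000 mm², so w ≈ 1012.6 mm and w√2 ≈ 1432.0 mm → Z0 = 1013 × 1432 mm.
Z1: ⌊1432/2⌋ × 1013 = 716 × 1013 mm
Z2: ⌊1013/2⌋ × 716 = 506 × 716 mm
Z3: ⌊716/2⌋ × 506 = 358 × 506 mm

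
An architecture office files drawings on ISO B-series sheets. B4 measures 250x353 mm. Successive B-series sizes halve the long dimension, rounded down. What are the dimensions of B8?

62 × 88 mm

B5: ⌊353/2⌋ × 250 = 176 × 250 mm
B6: ⌊250/2⌋ × 176 = 125 × 176 mm
B7: ⌊176/2⌋ × 125 = 88 × 125 mm
B8: ⌊125/2⌋ × 88 = 62 × 88 mm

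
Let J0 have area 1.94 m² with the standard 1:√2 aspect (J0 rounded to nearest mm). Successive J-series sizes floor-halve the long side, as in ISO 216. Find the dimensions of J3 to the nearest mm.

414 × 585 mm

Let J0's short side be w mm. w · w√2 = 1.94 m² = 1,940,000 mm², so w ≈ 1171.2 mm and w√2 ≈ 1656.4 mm → J0 = 1171 × 1656 mm.
J1: ⌊1656/2⌋ × 1171 = 828 × 1171 mm
J2: ⌊1171/2⌋ × 828 = 585 × 828 mm
J3: ⌊828/2⌋ × 585 = 414 × 585 mm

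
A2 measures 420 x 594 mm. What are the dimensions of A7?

74 × 105 mm

A3: ⌊594/2⌋ × 420 = 297 × 420 mm
A4: ⌊420/2⌋ × 297 = 210 × 297 mm
A5: ⌊297/2⌋ × 210 = 148 × 210 mm
A6: ⌊210/2⌋ × 148 = 105 × 148 mm
A7: ⌊148/2⌋ × 105 = 74 × 105 mm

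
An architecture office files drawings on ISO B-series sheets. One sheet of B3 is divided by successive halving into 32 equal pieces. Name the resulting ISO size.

B8

32 = 2^5, so 5 halving steps.
B3 → B4 → … → B8 after 5 steps.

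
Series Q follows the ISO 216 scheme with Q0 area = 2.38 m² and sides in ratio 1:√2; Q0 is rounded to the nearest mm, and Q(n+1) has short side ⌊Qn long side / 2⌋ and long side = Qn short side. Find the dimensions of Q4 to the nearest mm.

324 × 458 mm

Let Q0's short side be w mm. w · w√2 = 2.38 m² = 2,380,000 mm², so w ≈ 1297.3 mm and w√2 ≈ 1834.6 mm → Q0 = 1297 × 1835 mm.
Q1: ⌊1835/2⌋ × 1297 = 917 × 1297 mm
Q2: ⌊1297/2⌋ × 917 = 648 × 917 mm
Q3: ⌊917/2⌋ × 648 = 458 × 648 mm
Q4: ⌊648/2⌋ × 458 = 324 × 458 mm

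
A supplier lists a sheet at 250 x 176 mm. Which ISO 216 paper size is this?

Aspect ratio 250/176 ≈ 1.420 — close to the ISO √2 ≈ 1.414.
In the B-series (B0 = 1000 × 1414 mm): B5 = 176 × 250 mm.

B5 (176 × 250 mm)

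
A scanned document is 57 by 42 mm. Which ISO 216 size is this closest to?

C9 (40 × 57 mm)

Aspect ratio 57/42 ≈ 1.357 (ISO target is √2 ≈ 1.414).
In the C-series (envelope sizes, between A and B): C9 = 40 × 57 mm.
Off by 2 mm total — nearest standard size.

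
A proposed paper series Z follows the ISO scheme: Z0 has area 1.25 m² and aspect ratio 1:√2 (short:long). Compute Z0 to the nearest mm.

940 × 1330 mm

Let the short side be w mm. Then w · w√2 = 1.25 m² = 1,250,000 mm².
w² = 1,250,000/√2, so w ≈ 940.2 mm; long side = w√2 ≈ 1329.6 mm.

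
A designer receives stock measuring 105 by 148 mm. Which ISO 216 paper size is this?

Aspect ratio 148/105 ≈ 1.410 — close to the ISO √2 ≈ 1.414.
In the A-series (A0 area = 1 m²): A6 = 105 × 148 mm.

A6 (105 × 148 mm)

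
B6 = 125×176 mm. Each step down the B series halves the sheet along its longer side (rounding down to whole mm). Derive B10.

31 × 44 mm

B7: ⌊176/2⌋ × 125 = 88 × 125 mm
B8: ⌊125/2⌋ × 88 = 62 × 88 mm
B9: ⌊88/2⌋ × 62 = 44 × 62 mm
B10: ⌊62/2⌋ × 44 = 31 × 44 mm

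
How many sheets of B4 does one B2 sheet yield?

4

Each ISO step halves the sheet: 1 × B2 → 2 × B3 → 4 × B4
From B2 to B4 is 2 halving steps: 2^2 = 4.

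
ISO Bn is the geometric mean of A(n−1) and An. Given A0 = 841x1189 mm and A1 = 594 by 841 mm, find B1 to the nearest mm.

Short side: √(841 · 594) = √499554 ≈ 706.8 → 707 mm
Long side: √(1189 · 841) = √999949 ≈ 1000.0 → 1000 mm

707 × 1000 mm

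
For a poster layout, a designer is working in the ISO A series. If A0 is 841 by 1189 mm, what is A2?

A1: ⌊1189/2⌋ × 841 = 594 × 841 mm
A2: ⌊841/2⌋ × 594 = 420 × 594 mm

420 × 594 mm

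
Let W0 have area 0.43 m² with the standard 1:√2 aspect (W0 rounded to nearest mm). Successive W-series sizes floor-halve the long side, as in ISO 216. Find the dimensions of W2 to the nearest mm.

Let W0's short side be w mm. w · w√2 = 0.43 m² = 430,000 mm², so w ≈ 551.4 mm and w√2 ≈ 779.8 mm → W0 = 551 × 780 mm.
W1: ⌊780/2⌋ × 551 = 390 × 551 mm
W2: ⌊551/2⌋ × 390 = 275 × 390 mm

275 × 390 mm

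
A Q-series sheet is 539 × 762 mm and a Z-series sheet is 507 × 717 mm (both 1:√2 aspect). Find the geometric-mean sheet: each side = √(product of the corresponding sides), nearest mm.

523 × 739 mm

Short side: √(539 · 507) = √273273 ≈ 522.8 → 523 mm
Long side: √(762 · 717) = √546354 ≈ 739.2 → 739 mm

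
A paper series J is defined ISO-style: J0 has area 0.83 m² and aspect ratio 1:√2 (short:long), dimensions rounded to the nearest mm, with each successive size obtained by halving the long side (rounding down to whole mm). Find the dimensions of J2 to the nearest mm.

383 × 541 mm

Let J0's short side be w mm. w · w√2 = 0.83 m² = 830,000 mm², so w ≈ 766.1 mm and w√2 ≈ 1083.4 mm → J0 = 766 × 1083 mm.
J1: ⌊1083/2⌋ × 766 = 541 × 766 mm
J2: ⌊766/2⌋ × 541 = 383 × 541 mm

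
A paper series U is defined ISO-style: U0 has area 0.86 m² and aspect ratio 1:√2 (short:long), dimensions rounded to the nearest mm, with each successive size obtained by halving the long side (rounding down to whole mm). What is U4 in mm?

195 × 275 mm

Let U0's short side be w mm. w · w√2 = 0.86 m² = 860,000 mm², so w ≈ 779.8 mm and w√2 ≈ 1102.8 mm → U0 = 780 × 1103 mm.
U1: ⌊1103/2⌋ × 780 = 551 × 780 mm
U2: ⌊780/2⌋ × 551 = 390 × 551 mm
U3: ⌊551/2⌋ × 390 = 275 × 390 mm
U4: ⌊390/2⌋ × 275 = 195 × 275 mm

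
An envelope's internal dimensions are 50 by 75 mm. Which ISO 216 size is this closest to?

A8 (52 × 74 mm)

Aspect ratio 75/50 ≈ 1.500 (ISO target is √2 ≈ 1.414).
In the A-series (A0 area = 1 m²): A8 = 52 × 74 mm.
Off by 3 mm total — nearest standard size.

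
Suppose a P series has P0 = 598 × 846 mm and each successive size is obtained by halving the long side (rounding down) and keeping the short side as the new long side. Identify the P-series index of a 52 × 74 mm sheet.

P7

P0: 598 × 846 mm
P1: 423 × 598 mm
P2: 299 × 423 mm
P3: 211 × 299 mm
P4: 149 × 211 mm
P5: 105 × 149 mm
P6: 74 × 105 mm
P7: 52 × 74 mm
P8: 37 × 52 mm
→ matches P7.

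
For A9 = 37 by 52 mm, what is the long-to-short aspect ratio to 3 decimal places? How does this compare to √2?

52 / 37 = 1.405
ISO 216 targets √2 ≈ 1.414; the -0.009 deviation is from mm rounding.

1.405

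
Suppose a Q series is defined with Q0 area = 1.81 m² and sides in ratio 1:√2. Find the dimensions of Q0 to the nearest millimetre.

Let the short side be w mm. Then w · w√2 = 1.81 m² = 1,810,000 mm².
w² = 1,810,000/√2, so w ≈ 1131.3 mm; long side = w√2 ≈ 1599.9 mm.

1131 × 1600 mm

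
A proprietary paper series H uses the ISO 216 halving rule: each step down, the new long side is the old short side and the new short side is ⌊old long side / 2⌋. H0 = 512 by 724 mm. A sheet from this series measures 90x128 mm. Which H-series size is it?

H0: 512 × 724 mm
H1: 362 × 512 mm
H2: 256 × 362 mm
H3: 181 × 256 mm
H4: 128 × 181 mm
H5: 90 × 128 mm
H6: 64 × 90 mm
→ matches H5.

H5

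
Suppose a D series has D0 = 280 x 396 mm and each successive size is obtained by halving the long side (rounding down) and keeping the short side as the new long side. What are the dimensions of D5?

49 × 70 mm

D1: ⌊396/2⌋ × 280 = 198 × 280 mm
D2: ⌊280/2⌋ × 198 = 140 × 198 mm
D3: ⌊198/2⌋ × 140 = 99 × 140 mm
D4: ⌊140/2⌋ × 99 = 70 × 99 mm
D5: ⌊99/2⌋ × 70 = 49 × 70 mm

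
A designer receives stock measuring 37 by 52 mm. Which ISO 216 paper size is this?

A9 (37 × 52 mm)

Aspect ratio 52/37 ≈ 1.405 — close to the ISO √2 ≈ 1.414.
In the A-series (A0 area = 1 m²): A9 = 37 × 52 mm.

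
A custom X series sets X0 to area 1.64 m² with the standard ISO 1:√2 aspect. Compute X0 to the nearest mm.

1077 × 1523 mm

Let the short side be w mm. Then w · w√2 = 1.64 m² = 1,640,000 mm².
w² = 1,640,000/√2, so w ≈ 1076.9 mm; long side = w√2 ≈ 1522.9 mm.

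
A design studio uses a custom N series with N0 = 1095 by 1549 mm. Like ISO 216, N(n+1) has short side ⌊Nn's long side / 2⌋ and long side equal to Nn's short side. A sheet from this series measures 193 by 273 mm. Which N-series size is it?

N5

N0: 1095 × 1549 mm
N1: 774 × 1095 mm
N2: 547 × 774 mm
N3: 387 × 547 mm
N4: 273 × 387 mm
N5: 193 × 273 mm
N6: 136 × 193 mm
→ matches N5.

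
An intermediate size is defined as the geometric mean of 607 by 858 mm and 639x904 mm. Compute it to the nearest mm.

623 × 881 mm

Short side: √(607 · 639) = √387873 ≈ 622.8 → 623 mm
Long side: √(858 · 904) = √775632 ≈ 880.7 → 881 mm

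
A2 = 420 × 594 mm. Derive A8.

A3: ⌊594/2⌋ × 420 = 297 × 420 mm
A4: ⌊420/2⌋ × 297 = 210 × 297 mm
A5: ⌊297/2⌋ × 210 = 148 × 210 mm
A6: ⌊210/2⌋ × 148 = 105 × 148 mm
A7: ⌊148/2⌋ × 105 = 74 × 105 mm
A8: ⌊105/2⌋ × 74 = 52 × 74 mm

52 × 74 mm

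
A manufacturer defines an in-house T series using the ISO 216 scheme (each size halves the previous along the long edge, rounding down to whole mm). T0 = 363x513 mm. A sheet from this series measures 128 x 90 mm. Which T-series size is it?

T4

T0: 363 × 513 mm
T1: 256 × 363 mm
T2: 181 × 256 mm
T3: 128 × 181 mm
T4: 90 × 128 mm
T5: 64 × 90 mm
→ matches T4.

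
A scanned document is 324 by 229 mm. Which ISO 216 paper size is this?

C4 (229 × 324 mm)

Aspect ratio 324/229 ≈ 1.415 — close to the ISO √2 ≈ 1.414.
In the C-series (envelope sizes, between A and B): C4 = 229 × 324 mm.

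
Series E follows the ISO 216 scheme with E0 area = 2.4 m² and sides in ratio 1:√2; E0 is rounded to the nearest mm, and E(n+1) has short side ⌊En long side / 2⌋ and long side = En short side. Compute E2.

651 × 921 mm

Let E0's short side be w mm. w · w√2 = 2.4 m² = 2,400,000 mm², so w ≈ 1302.7 mm and w√2 ≈ 1842.3 mm → E0 = 1303 × 1842 mm.
E1: ⌊1842/2⌋ × 1303 = 921 × 1303 mm
E2: ⌊1303/2⌋ × 921 = 651 × 921 mm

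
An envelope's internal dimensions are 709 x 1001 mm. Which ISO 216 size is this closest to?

Aspect ratio 1001/709 ≈ 1.412 — close to the ISO √2 ≈ 1.414.
In the B-series (B0 = 1000 × 1414 mm): B1 = 707 × 1000 mm.
Off by 3 mm total — nearest standard size.

B1 (707 × 1000 mm)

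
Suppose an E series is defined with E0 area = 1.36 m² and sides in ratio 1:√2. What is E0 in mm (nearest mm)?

981 × 1387 mm

Let the short side be w mm. Then w · w√2 = 1.36 m² = 1,360,000 mm².
w² = 1,360,000/√2, so w ≈ 980.6 mm; long side = w√2 ≈ 1386.8 mm.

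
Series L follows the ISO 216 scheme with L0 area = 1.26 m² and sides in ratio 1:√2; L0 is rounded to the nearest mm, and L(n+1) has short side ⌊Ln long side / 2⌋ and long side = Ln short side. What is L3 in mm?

Let L0's short side be w mm. w · w√2 = 1.26 m² = 1,260,000 mm², so w ≈ 943.9 mm and w√2 ≈ 1334.9 mm → L0 = 944 × 1335 mm.
L1: ⌊1335/2⌋ × 944 = 667 × 944 mm
L2: ⌊944/2⌋ × 667 = 472 × 667 mm
L3: ⌊667/2⌋ × 472 = 333 × 472 mm

333 × 472 mm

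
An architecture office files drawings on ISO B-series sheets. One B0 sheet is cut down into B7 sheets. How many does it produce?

128

Each ISO step halves the sheet: 1 × B0 → 2 × B1 → 4 × B2 → 8 × B3 → …
From B0 to B7 is 7 halving steps: 2^7 = 128.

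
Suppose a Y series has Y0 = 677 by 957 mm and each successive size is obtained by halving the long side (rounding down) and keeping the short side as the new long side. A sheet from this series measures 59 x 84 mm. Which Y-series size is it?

Y0: 677 × 957 mm
Y1: 478 × 677 mm
Y2: 338 × 478 mm
Y3: 239 × 338 mm
Y4: 169 × 239 mm
Y5: 119 × 169 mm
Y6: 84 × 119 mm
Y7: 59 × 84 mm
Y8: 42 × 59 mm
→ matches Y7.

Y7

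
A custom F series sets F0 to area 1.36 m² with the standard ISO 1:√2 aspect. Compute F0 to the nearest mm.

Let the short side be w mm. Then w · w√2 = 1.36 m² = 1,360,000 mm².
w² = 1,360,000/√2, so w ≈ 980.6 mm; long side = w√2 ≈ 1386.8 mm.

981 × 1387 mm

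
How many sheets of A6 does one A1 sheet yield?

Each ISO step halves the sheet: 1 × A1 → 2 × A2 → 4 × A3 → 8 × A4 → …
From A1 to A6 is 5 halving steps: 2^5 = 32.

32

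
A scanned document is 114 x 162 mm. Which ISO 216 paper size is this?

Aspect ratio 162/114 ≈ 1.421 — close to the ISO √2 ≈ 1.414.
In the C-series (envelope sizes, between A and B): C6 = 114 × 162 mm.

C6 (114 × 162 mm)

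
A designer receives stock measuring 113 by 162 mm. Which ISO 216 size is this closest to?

C6 (114 × 162 mm)

Aspect ratio 162/113 ≈ 1.434 (ISO target is √2 ≈ 1.414).
In the C-series (envelope sizes, between A and B): C6 = 114 × 162 mm.
Off by 1 mm total — nearest standard size.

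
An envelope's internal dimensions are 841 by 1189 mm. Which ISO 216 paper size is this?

Aspect ratio 1189/841 ≈ 1.414 — close to the ISO √2 ≈ 1.414.
In the A-series (A0 area = 1 m²): A0 = 841 × 1189 mm.

A0 (841 × 1189 mm)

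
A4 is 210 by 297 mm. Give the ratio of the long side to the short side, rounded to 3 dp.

1.414

297 / 210 = 1.414
Matches √2 ≈ 1.414 — the ISO 216 defining ratio.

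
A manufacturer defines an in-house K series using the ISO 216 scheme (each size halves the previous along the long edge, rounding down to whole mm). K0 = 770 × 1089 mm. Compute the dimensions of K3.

K1: ⌊1089/2⌋ × 770 = 544 × 770 mm
K2: ⌊770/2⌋ × 544 = 385 × 544 mm
K3: ⌊544/2⌋ × 385 = 272 × 385 mm

272 × 385 mm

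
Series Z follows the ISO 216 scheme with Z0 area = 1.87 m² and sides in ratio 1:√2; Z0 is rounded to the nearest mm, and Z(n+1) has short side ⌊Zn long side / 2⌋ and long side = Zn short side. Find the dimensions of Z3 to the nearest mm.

406 × 575 mm

Let Z0's short side be w mm. w · w√2 = 1.87 m² = 1,870,000 mm², so w ≈ 1149.9 mm and w√2 ≈ 1626.2 mm → Z0 = 1150 × 1626 mm.
Z1: ⌊1626/2⌋ × 1150 = 813 × 1150 mm
Z2: ⌊1150/2⌋ × 813 = 575 × 813 mm
Z3: ⌊813/2⌋ × 575 = 406 × 575 mm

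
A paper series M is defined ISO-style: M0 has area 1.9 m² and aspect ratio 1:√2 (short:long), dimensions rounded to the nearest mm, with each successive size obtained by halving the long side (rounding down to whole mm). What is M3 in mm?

Let M0's short side be w mm. w · w√2 = 1.9 m² = 1,900,000 mm², so w ≈ 1159.1 mm and w√2 ≈ 1639.2 mm → M0 = 1159 × 1639 mm.
M1: ⌊1639/2⌋ × 1159 = 819 × 1159 mm
M2: ⌊1159/2⌋ × 819 = 579 × 819 mm
M3: ⌊819/2⌋ × 579 = 409 × 579 mm

409 × 579 mm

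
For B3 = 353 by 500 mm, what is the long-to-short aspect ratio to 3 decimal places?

1.416

500 / 353 = 1.416
ISO 216 targets √2 ≈ 1.414; the +0.002 deviation is from mm rounding.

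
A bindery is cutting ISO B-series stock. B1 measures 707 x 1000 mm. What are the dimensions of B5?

B2: ⌊1000/2⌋ × 707 = 500 × 707 mm
B3: ⌊707/2⌋ × 500 = 353 × 500 mm
B4: ⌊500/2⌋ × 353 = 250 × 353 mm
B5: ⌊353/2⌋ × 250 = 176 × 250 mm

176 × 250 mm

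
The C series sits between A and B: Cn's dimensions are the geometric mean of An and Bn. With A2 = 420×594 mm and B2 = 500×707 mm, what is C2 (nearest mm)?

Short side: √(420 · 500) = √210000 ≈ 458.3 → 458 mm
Long side: √(594 · 707) = √419958 ≈ 648.0 → 648 mm

458 × 648 mm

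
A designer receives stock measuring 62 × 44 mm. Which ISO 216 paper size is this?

Aspect ratio 62/44 ≈ 1.409 — close to the ISO √2 ≈ 1.414.
In the B-series (B0 = 1000 × 1414 mm): B9 = 44 × 62 mm.

B9 (44 × 62 mm)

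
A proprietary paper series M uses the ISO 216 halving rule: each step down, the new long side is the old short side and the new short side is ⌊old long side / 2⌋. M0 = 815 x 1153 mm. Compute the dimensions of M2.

M1: ⌊1153/2⌋ × 815 = 576 × 815 mm
M2: ⌊815/2⌋ × 576 = 407 × 576 mm

407 × 576 mm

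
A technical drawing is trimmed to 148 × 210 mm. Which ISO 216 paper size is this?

A5 (148 × 210 mm)

Aspect ratio 210/148 ≈ 1.419 — close to the ISO √2 ≈ 1.414.
In the A-series (A0 area = 1 m²): A5 = 148 × 210 mm.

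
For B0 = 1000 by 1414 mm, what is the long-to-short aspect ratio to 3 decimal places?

1.414

1414 / 1000 = 1.414
Matches √2 ≈ 1.414 — the ISO 216 defining ratio.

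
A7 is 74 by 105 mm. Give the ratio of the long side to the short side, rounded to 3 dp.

1.419

105 / 74 = 1.419
ISO 216 targets √2 ≈ 1.414; the +0.005 deviation is from mm rounding.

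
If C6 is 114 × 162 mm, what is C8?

C7: ⌊162/2⌋ × 114 = 81 × 114 mm
C8: ⌊114/2⌋ × 81 = 57 × 81 mm

57 × 81 mm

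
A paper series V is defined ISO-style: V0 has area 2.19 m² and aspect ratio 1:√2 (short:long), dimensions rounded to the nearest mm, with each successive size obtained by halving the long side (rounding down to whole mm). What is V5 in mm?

220 × 311 mm

Let V0's short side be w mm. w · w√2 = 2.19 m² = 2,190,000 mm², so w ≈ 1244.4 mm and w√2 ≈ 1759.9 mm → V0 = 1244 × 1760 mm.
V1: ⌊1760/2⌋ × 1244 = 880 × 1244 mm
V2: ⌊1244/2⌋ × 880 = 622 × 880 mm
V3: ⌊880/2⌋ × 622 = 440 × 622 mm
V4: ⌊622/2⌋ × 440 = 311 × 440 mm
V5: ⌊440/2⌋ × 311 = 220 × 311 mm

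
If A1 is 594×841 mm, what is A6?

A2: ⌊841/2⌋ × 594 = 420 × 594 mm
A3: ⌊594/2⌋ × 420 = 297 × 420 mm
A4: ⌊420/2⌋ × 297 = 210 × 297 mm
A5: ⌊297/2⌋ × 210 = 148 × 210 mm
A6: ⌊210/2⌋ × 148 = 105 × 148 mm

105 × 148 mm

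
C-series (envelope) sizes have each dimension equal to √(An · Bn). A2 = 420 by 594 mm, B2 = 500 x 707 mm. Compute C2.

458 × 648 mm

Short side: √(420 · 500) = √210000 ≈ 458.3 → 458 mm
Long side: √(594 · 707) = √419958 ≈ 648.0 → 648 mm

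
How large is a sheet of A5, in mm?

148 × 210 mm

A0 = 841 × 1189 mm (A0 has area 1 m², aspect 1:√2).
A1: ⌊1189/2⌋ × 841 = 594 × 841 mm
A2: ⌊841/2⌋ × 594 = 420 × 594 mm
A3: ⌊594/2⌋ × 420 = 297 × 420 mm
A4: ⌊420/2⌋ × 297 = 210 × 297 mm
A5: ⌊297/2⌋ × 210 = 148 × 210 mm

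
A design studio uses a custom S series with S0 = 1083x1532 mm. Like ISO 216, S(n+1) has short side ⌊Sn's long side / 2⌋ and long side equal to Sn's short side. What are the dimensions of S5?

191 × 270 mm

S1 = 766 × 1083 mm (from S0 by 1 halving).
S2: ⌊1083/2⌋ × 766 = 541 × 766 mm
S3: ⌊766/2⌋ × 541 = 383 × 541 mm
S4: ⌊541/2⌋ × 383 = 270 × 383 mm
S5: ⌊383/2⌋ × 270 = 191 × 270 mm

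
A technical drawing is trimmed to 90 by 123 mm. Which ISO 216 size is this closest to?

Aspect ratio 123/90 ≈ 1.367 (ISO target is √2 ≈ 1.414).
In the B-series (B0 = 1000 × 1414 mm): B7 = 88 × 125 mm.
Off by 4 mm total — nearest standard size.

B7 (88 × 125 mm)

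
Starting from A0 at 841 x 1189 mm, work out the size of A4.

A1: ⌊1189/2⌋ × 841 = 594 × 841 mm
A2: ⌊841/2⌋ × 594 = 420 × 594 mm
A3: ⌊594/2⌋ × 420 = 297 × 420 mm
A4: ⌊420/2⌋ × 297 = 210 × 297 mm

210 × 297 mm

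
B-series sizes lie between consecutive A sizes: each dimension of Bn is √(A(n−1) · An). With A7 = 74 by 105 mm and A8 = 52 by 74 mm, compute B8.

Short side: √(74 · 52) = √3848 ≈ 62.0 → 62 mm
Long side: √(105 · 74) = √7770 ≈ 88.1 → 88 mm

62 × 88 mm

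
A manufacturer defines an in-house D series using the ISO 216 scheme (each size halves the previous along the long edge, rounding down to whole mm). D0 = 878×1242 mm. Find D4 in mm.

219 × 310 mm

D1: ⌊1242/2⌋ × 878 = 621 × 878 mm
D2: ⌊878/2⌋ × 621 = 439 × 621 mm
D3: ⌊621/2⌋ × 439 = 310 × 439 mm
D4: ⌊439/2⌋ × 310 = 219 × 310 mm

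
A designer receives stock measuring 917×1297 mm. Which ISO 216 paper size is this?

Aspect ratio 1297/917 ≈ 1.414 — close to the ISO √2 ≈ 1.414.
In the C-series (envelope sizes, between A and B): C0 = 917 × 1297 mm.

C0 (917 × 1297 mm)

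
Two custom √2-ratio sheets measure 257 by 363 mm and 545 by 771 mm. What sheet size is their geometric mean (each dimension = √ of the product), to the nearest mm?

Short side: √(257 · 545) = √140065 ≈ 374.3 → 374 mm
Long side: √(363 · 771) = √279873 ≈ 529.0 → 529 mm

374 × 529 mm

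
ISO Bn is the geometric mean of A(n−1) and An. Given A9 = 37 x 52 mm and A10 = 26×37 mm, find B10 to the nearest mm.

Short side: √(37 · 26) = √962 ≈ 31.0 → 31 mm
Long side: √(52 · 37) = √1924 ≈ 43.9 → 44 mm

31 × 44 mm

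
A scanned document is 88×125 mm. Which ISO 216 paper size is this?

Aspect ratio 125/88 ≈ 1.420 — close to the ISO √2 ≈ 1.414.
In the B-series (B0 = 1000 × 1414 mm): B7 = 88 × 125 mm.

B7 (88 × 125 mm)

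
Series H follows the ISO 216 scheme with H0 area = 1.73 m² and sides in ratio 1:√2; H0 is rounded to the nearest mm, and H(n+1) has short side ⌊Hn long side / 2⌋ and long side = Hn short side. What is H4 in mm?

276 × 391 mm

Let H0's short side be w mm. w · w√2 = 1.73 m² = 1,730,000 mm², so w ≈ 1106.0 mm and w√2 ≈ 1564.2 mm → H0 = 1106 × 1564 mm.
H1: ⌊1564/2⌋ × 1106 = 782 × 1106 mm
H2: ⌊1106/2⌋ × 782 = 553 × 782 mm
H3: ⌊782/2⌋ × 553 = 391 × 553 mm
H4: ⌊553/2⌋ × 391 = 276 × 391 mm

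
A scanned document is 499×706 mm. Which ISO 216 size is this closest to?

B2 (500 × 707 mm)

Aspect ratio 706/499 ≈ 1.415 — close to the ISO √2 ≈ 1.414.
In the B-series (B0 = 1000 × 1414 mm): B2 = 500 × 707 mm.
Off by 2 mm total — nearest standard size.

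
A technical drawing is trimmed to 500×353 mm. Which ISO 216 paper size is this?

B3 (353 × 500 mm)

Aspect ratio 500/353 ≈ 1.416 — close to the ISO √2 ≈ 1.414.
In the B-series (B0 = 1000 × 1414 mm): B3 = 353 × 500 mm.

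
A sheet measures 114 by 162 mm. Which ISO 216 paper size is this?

C6 (114 × 162 mm)

Aspect ratio 162/114 ≈ 1.421 — close to the ISO √2 ≈ 1.414.
In the C-series (envelope sizes, between A and B): C6 = 114 × 162 mm.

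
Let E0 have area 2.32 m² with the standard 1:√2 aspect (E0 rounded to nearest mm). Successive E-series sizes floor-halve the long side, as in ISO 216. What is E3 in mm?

452 × 640 mm

Let E0's short side be w mm. w · w√2 = 2.32 m² = 2,320,000 mm², so w ≈ 1280.8 mm and w√2 ≈ 1811.3 mm → E0 = 1281 × 1811 mm.
E1: ⌊1811/2⌋ × 1281 = 905 × 1281 mm
E2: ⌊1281/2⌋ × 905 = 640 × 905 mm
E3: ⌊905/2⌋ × 640 = 452 × 640 mm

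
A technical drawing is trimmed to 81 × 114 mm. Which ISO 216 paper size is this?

C7 (81 × 114 mm)

Aspect ratio 114/81 ≈ 1.407 — close to the ISO √2 ≈ 1.414.
In the C-series (envelope sizes, between A and B): C7 = 81 × 114 mm.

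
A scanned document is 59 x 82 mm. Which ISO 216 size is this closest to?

C8 (57 × 81 mm)

Aspect ratio 82/59 ≈ 1.390 (ISO target is √2 ≈ 1.414).
In the C-series (envelope sizes, between A and B): C8 = 57 × 81 mm.
Off by 3 mm total — nearest standard size.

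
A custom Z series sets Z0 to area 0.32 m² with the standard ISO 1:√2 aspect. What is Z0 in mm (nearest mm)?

Let the short side be w mm. Then w · w√2 = 0.32 m² = 320,000 mm².
w² = 320,000/√2, so w ≈ 475.7 mm; long side = w√2 ≈ 672.7 mm.

476 × 673 mm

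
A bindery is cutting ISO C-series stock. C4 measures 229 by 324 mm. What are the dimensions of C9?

C5: ⌊324/2⌋ × 229 = 162 × 229 mm
C6: ⌊229/2⌋ × 162 = 114 × 162 mm
C7: ⌊162/2⌋ × 114 = 81 × 114 mm
C8: ⌊114/2⌋ × 81 = 57 × 81 mm
C9: ⌊81/2⌋ × 57 = 40 × 57 mm

40 × 57 mm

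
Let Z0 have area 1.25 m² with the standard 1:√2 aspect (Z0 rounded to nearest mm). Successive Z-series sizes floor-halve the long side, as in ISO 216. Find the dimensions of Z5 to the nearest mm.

166 × 235 mm

Let Z0's short side be w mm. w · w√2 = 1.25 m² = 1,250,000 mm², so w ≈ 940.2 mm and w√2 ≈ 1329.6 mm → Z0 = 940 × 1330 mm.
Z1: ⌊1330/2⌋ × 940 = 665 × 940 mm
Z2: ⌊940/2⌋ × 665 = 470 × 665 mm
Z3: ⌊665/2⌋ × 470 = 332 × 470 mm
Z4: ⌊470/2⌋ × 332 = 235 × 332 mm
Z5: ⌊332/2⌋ × 235 = 166 × 235 mm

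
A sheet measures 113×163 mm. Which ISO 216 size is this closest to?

C6 (114 × 162 mm)

Aspect ratio 163/113 ≈ 1.442 (ISO target is √2 ≈ 1.414).
In the C-series (envelope sizes, between A and B): C6 = 114 × 162 mm.
Off by 2 mm total — nearest standard size.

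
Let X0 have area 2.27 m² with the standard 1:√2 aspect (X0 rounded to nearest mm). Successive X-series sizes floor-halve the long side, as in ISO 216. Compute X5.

224 × 316 mm

Let X0's short side be w mm. w · w√2 = 2.27 m² = 2,270,000 mm², so w ≈ 1266.9 mm and w√2 ≈ 1791.7 mm → X0 = 1267 × 1792 mm.
X1: ⌊1792/2⌋ × 1267 = 896 × 1267 mm
X2: ⌊1267/2⌋ × 896 = 633 × 896 mm
X3: ⌊896/2⌋ × 633 = 448 × 633 mm
X4: ⌊633/2⌋ × 448 = 316 × 448 mm
X5: ⌊448/2⌋ × 316 = 224 × 316 mm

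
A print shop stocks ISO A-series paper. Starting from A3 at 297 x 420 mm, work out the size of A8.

A4: ⌊420/2⌋ × 297 = 210 × 297 mm
A5: ⌊297/2⌋ × 210 = 148 × 210 mm
A6: ⌊210/2⌋ × 148 = 105 × 148 mm
A7: ⌊148/2⌋ × 105 = 74 × 105 mm
A8: ⌊105/2⌋ × 74 = 52 × 74 mm

52 × 74 mm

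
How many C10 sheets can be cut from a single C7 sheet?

Each ISO step halves the sheet: 1 × C7 → 2 × C8 → 4 × C9 → 8 × C10
From C7 to C10 is 3 halving steps: 2^3 = 8.

8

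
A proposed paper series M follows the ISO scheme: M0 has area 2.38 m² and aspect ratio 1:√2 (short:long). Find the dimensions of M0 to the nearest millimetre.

1297 × 1835 mm

Let the short side be w mm. Then w · w√2 = 2.38 m² = 2,380,000 mm².
w² = 2,380,000/√2, so w ≈ 1297.3 mm; long side = w√2 ≈ 1834.6 mm.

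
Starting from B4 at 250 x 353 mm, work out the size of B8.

62 × 88 mm

B5: ⌊353/2⌋ × 250 = 176 × 250 mm
B6: ⌊250/2⌋ × 176 = 125 × 176 mm
B7: ⌊176/2⌋ × 125 = 88 × 125 mm
B8: ⌊125/2⌋ × 88 = 62 × 88 mm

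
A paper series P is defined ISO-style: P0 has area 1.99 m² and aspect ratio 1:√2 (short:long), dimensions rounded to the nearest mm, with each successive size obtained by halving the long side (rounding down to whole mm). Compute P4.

Let P0's short side be w mm. w · w√2 = 1.99 m² = 1,990,000 mm², so w ≈ 1186.2 mm and w√2 ≈ 1677.6 mm → P0 = 1186 × 1678 mm.
P1: ⌊1678/2⌋ × 1186 = 839 × 1186 mm
P2: ⌊1186/2⌋ × 839 = 593 × 839 mm
P3: ⌊839/2⌋ × 593 = 419 × 593 mm
P4: ⌊593/2⌋ × 419 = 296 × 419 mm

296 × 419 mm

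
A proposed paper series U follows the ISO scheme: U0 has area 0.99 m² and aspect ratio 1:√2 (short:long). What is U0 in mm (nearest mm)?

Let the short side be w mm. Then w · w√2 = 0.99 m² = 990,000 mm².
w² = 990,000/√2, so w ≈ 836.7 mm; long side = w√2 ≈ 1183.2 mm.

837 × 1183 mm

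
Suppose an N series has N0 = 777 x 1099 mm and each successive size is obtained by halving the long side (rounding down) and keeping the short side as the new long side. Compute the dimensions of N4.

194 × 274 mm

N1 = 549 × 777 mm (from N0 by 1 halving).
N2: ⌊777/2⌋ × 549 = 388 × 549 mm
N3: ⌊549/2⌋ × 388 = 274 × 388 mm
N4: ⌊388/2⌋ × 274 = 194 × 274 mm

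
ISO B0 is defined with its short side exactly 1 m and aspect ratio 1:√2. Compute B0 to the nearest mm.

1000 × 1414 mm

Short side = 1000 mm; long side = 1000√2 ≈ 1414.2 mm.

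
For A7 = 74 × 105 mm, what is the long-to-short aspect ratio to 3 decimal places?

105 / 74 = 1.419
ISO 216 targets √2 ≈ 1.414; the +0.005 deviation is from mm rounding.

1.419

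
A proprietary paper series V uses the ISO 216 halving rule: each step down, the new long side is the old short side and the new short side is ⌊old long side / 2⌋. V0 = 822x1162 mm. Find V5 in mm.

145 × 205 mm

V1 = 581 × 822 mm (from V0 by 1 halving).
V2: ⌊822/2⌋ × 581 = 411 × 581 mm
V3: ⌊581/2⌋ × 411 = 290 × 411 mm
V4: ⌊411/2⌋ × 290 = 205 × 290 mm
V5: ⌊290/2⌋ × 205 = 145 × 205 mm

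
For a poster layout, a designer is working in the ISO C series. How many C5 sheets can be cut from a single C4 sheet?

Each ISO step halves the sheet: 1 × C4 → 2 × C5
From C4 to C5 is 1 halving step: 2^1 = 2.

2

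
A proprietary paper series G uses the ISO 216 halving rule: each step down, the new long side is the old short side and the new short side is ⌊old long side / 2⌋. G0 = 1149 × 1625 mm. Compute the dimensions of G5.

203 × 287 mm

G1: ⌊1625/2⌋ × 1149 = 812 × 1149 mm
G2: ⌊1149/2⌋ × 812 = 574 × 812 mm
G3: ⌊812/2⌋ × 574 = 406 × 574 mm
G4: ⌊574/2⌋ × 406 = 287 × 406 mm
G5: ⌊406/2⌋ × 287 = 203 × 287 mm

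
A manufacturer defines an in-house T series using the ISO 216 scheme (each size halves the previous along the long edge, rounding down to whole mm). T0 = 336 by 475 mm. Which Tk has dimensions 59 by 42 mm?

T6

T0: 336 × 475 mm
T1: 237 × 336 mm
T2: 168 × 237 mm
T3: 118 × 168 mm
T4: 84 × 118 mm
T5: 59 × 84 mm
T6: 42 × 59 mm
T7: 29 × 42 mm
→ matches T6.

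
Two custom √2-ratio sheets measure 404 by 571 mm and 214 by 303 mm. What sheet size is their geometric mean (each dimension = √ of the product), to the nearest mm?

Short side: √(404 · 214) = √86456 ≈ 294.0 → 294 mm
Long side: √(571 · 303) = √173013 ≈ 415.9 → 416 mm

294 × 416 mm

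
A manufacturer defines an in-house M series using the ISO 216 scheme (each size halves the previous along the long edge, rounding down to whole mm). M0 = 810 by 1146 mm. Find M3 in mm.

M1: ⌊1146/2⌋ × 810 = 573 × 810 mm
M2: ⌊810/2⌋ × 573 = 405 × 573 mm
M3: ⌊573/2⌋ × 405 = 286 × 405 mm

286 × 405 mm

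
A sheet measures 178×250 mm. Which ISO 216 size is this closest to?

B5 (176 × 250 mm)

Aspect ratio 250/178 ≈ 1.404 — close to the ISO √2 ≈ 1.414.
In the B-series (B0 = 1000 × 1414 mm): B5 = 176 × 250 mm.
Off by 2 mm total — nearest standard size.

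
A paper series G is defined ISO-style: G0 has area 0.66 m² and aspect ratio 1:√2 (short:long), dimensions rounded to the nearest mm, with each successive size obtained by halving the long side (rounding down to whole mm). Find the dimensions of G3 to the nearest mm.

241 × 341 mm

Let G0's short side be w mm. w · w√2 = 0.66 m² = 660,000 mm², so w ≈ 683.1 mm and w√2 ≈ 966.1 mm → G0 = 683 × 966 mm.
G1: ⌊966/2⌋ × 683 = 483 × 683 mm
G2: ⌊683/2⌋ × 483 = 341 × 483 mm
G3: ⌊483/2⌋ × 341 = 241 × 341 mm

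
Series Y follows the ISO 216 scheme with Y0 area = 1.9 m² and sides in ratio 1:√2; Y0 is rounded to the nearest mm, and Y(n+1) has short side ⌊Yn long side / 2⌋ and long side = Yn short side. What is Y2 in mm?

579 × 819 mm

Let Y0's short side be w mm. w · w√2 = 1.9 m² = 1,900,000 mm², so w ≈ 1159.1 mm and w√2 ≈ 1639.2 mm → Y0 = 1159 × 1639 mm.
Y1: ⌊1639/2⌋ × 1159 = 819 × 1159 mm
Y2: ⌊1159/2⌋ × 819 = 579 × 819 mm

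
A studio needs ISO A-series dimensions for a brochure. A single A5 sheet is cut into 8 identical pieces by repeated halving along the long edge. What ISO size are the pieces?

A8

8 = 2^3, so 3 halving steps.
A5 → A6 → … → A8 after 3 steps.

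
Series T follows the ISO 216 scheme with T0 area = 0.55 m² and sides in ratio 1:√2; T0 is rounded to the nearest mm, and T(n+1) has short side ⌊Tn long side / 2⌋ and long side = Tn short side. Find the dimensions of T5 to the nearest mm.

Let T0's short side be w mm. w · w√2 = 0.55 m² = 550,000 mm², so w ≈ 623.6 mm and w√2 ≈ 881.9 mm → T0 = 624 × 882 mm.
T1: ⌊882/2⌋ × 624 = 441 × 624 mm
T2: ⌊624/2⌋ × 441 = 312 × 441 mm
T3: ⌊441/2⌋ × 312 = 220 × 312 mm
T4: ⌊312/2⌋ × 220 = 156 × 220 mm
T5: ⌊220/2⌋ × 156 = 110 × 156 mm

110 × 156 mm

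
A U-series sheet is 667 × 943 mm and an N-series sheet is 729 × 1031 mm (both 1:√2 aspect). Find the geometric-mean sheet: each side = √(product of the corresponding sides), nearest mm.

Short side: √(667 · 729) = √486243 ≈ 697.3 → 697 mm
Long side: √(943 · 1031) = √972233 ≈ 986.0 → 986 mm

697 × 986 mm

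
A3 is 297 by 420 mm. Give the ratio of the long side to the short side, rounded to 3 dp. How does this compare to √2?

420 / 297 = 1.414
Matches √2 ≈ 1.414 — the ISO 216 defining ratio.

1.414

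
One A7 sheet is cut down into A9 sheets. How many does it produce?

Each ISO step halves the sheet: 1 × A7 → 2 × A8 → 4 × A9
From A7 to A9 is 2 halving steps: 2^2 = 4.

4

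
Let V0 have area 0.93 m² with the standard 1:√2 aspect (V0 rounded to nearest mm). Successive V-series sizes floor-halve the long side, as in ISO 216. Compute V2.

Let V0's short side be w mm. w · w√2 = 0.93 m² = 930,000 mm², so w ≈ 810.9 mm and w√2 ≈ 1146.8 mm → V0 = 811 × 1147 mm.
V1: ⌊1147/2⌋ × 811 = 573 × 811 mm
V2: ⌊811/2⌋ × 573 = 405 × 573 mm

405 × 573 mm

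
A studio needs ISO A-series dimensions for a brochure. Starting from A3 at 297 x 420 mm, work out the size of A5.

148 × 210 mm

A4: ⌊420/2⌋ × 297 = 210 × 297 mm
A5: ⌊297/2⌋ × 210 = 148 × 210 mm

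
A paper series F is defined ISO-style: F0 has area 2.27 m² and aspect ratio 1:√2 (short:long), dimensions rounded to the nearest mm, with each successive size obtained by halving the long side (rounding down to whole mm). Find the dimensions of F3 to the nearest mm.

Let F0's short side be w mm. w · w√2 = 2.27 m² = 2,270,000 mm², so w ≈ 1266.9 mm and w√2 ≈ 1791.7 mm → F0 = 1267 × 1792 mm.
F1: ⌊1792/2⌋ × 1267 = 896 × 1267 mm
F2: ⌊1267/2⌋ × 896 = 633 × 896 mm
F3: ⌊896/2⌋ × 633 = 448 × 633 mm

448 × 633 mm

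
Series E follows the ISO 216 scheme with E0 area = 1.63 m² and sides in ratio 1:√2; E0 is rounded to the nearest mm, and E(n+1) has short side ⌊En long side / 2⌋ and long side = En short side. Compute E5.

189 × 268 mm

Let E0's short side be w mm. w · w√2 = 1.63 m² = 1,630,000 mm², so w ≈ 1073.6 mm and w√2 ≈ 1518.3 mm → E0 = 1074 × 1518 mm.
E1: ⌊1518/2⌋ × 1074 = 759 × 1074 mm
E2: ⌊1074/2⌋ × 759 = 537 × 759 mm
E3: ⌊759/2⌋ × 537 = 379 × 537 mm
E4: ⌊537/2⌋ × 379 = 268 × 379 mm
E5: ⌊379/2⌋ × 268 = 189 × 268 mm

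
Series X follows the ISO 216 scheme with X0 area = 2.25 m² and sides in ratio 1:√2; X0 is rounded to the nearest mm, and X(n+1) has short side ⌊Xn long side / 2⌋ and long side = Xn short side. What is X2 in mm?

Let X0's short side be w mm. w · w√2 = 2.25 m² = 2,250,000 mm², so w ≈ 1261.3 mm and w√2 ≈ 1783.8 mm → X0 = 1261 × 1784 mm.
X1: ⌊1784/2⌋ × 1261 = 892 × 1261 mm
X2: ⌊1261/2⌋ × 892 = 630 × 892 mm

630 × 892 mm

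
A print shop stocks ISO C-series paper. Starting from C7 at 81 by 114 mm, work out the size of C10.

28 × 40 mm

C8: ⌊114/2⌋ × 81 = 57 × 81 mm
C9: ⌊81/2⌋ × 57 = 40 × 57 mm
C10: ⌊57/2⌋ × 40 = 28 × 40 mm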